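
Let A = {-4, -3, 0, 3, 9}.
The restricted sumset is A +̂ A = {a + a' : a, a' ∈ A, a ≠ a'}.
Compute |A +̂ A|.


Restricted sumset: A +̂ A = {a + a' : a ∈ A, a' ∈ A, a ≠ a'}.
Equivalently, take A + A and drop any sum 2a that is achievable ONLY as a + a for a ∈ A (i.e. sums representable only with equal summands).
Enumerate pairs (a, a') with a < a' (symmetric, so each unordered pair gives one sum; this covers all a ≠ a'):
  -4 + -3 = -7
  -4 + 0 = -4
  -4 + 3 = -1
  -4 + 9 = 5
  -3 + 0 = -3
  -3 + 3 = 0
  -3 + 9 = 6
  0 + 3 = 3
  0 + 9 = 9
  3 + 9 = 12
Collected distinct sums: {-7, -4, -3, -1, 0, 3, 5, 6, 9, 12}
|A +̂ A| = 10
(Reference bound: |A +̂ A| ≥ 2|A| - 3 for |A| ≥ 2, with |A| = 5 giving ≥ 7.)

|A +̂ A| = 10


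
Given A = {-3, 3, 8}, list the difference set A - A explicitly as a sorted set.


A - A = {a - a' : a, a' ∈ A}.
Compute a - a' for each ordered pair (a, a'):
a = -3: -3--3=0, -3-3=-6, -3-8=-11
a = 3: 3--3=6, 3-3=0, 3-8=-5
a = 8: 8--3=11, 8-3=5, 8-8=0
Collecting distinct values (and noting 0 appears from a-a):
A - A = {-11, -6, -5, 0, 5, 6, 11}
|A - A| = 7

A - A = {-11, -6, -5, 0, 5, 6, 11}


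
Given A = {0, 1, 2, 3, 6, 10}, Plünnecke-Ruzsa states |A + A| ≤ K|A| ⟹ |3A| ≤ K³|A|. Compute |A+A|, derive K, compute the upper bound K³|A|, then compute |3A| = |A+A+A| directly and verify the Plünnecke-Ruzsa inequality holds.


|A| = 6.
Step 1: Compute A + A by enumerating all 36 pairs.
A + A = {0, 1, 2, 3, 4, 5, 6, 7, 8, 9, 10, 11, 12, 13, 16, 20}, so |A + A| = 16.
Step 2: Doubling constant K = |A + A|/|A| = 16/6 = 16/6 ≈ 2.6667.
Step 3: Plünnecke-Ruzsa gives |3A| ≤ K³·|A| = (2.6667)³ · 6 ≈ 113.7778.
Step 4: Compute 3A = A + A + A directly by enumerating all triples (a,b,c) ∈ A³; |3A| = 26.
Step 5: Check 26 ≤ 113.7778? Yes ✓.

K = 16/6, Plünnecke-Ruzsa bound K³|A| ≈ 113.7778, |3A| = 26, inequality holds.


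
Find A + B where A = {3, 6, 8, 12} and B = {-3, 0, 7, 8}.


A + B = {a + b : a ∈ A, b ∈ B}.
Enumerate all |A|·|B| = 4·4 = 16 pairs (a, b) and collect distinct sums.
a = 3: 3+-3=0, 3+0=3, 3+7=10, 3+8=11
a = 6: 6+-3=3, 6+0=6, 6+7=13, 6+8=14
a = 8: 8+-3=5, 8+0=8, 8+7=15, 8+8=16
a = 12: 12+-3=9, 12+0=12, 12+7=19, 12+8=20
Collecting distinct sums: A + B = {0, 3, 5, 6, 8, 9, 10, 11, 12, 13, 14, 15, 16, 19, 20}
|A + B| = 15

A + B = {0, 3, 5, 6, 8, 9, 10, 11, 12, 13, 14, 15, 16, 19, 20}


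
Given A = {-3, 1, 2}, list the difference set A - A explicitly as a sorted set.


A - A = {a - a' : a, a' ∈ A}.
Compute a - a' for each ordered pair (a, a'):
a = -3: -3--3=0, -3-1=-4, -3-2=-5
a = 1: 1--3=4, 1-1=0, 1-2=-1
a = 2: 2--3=5, 2-1=1, 2-2=0
Collecting distinct values (and noting 0 appears from a-a):
A - A = {-5, -4, -1, 0, 1, 4, 5}
|A - A| = 7

A - A = {-5, -4, -1, 0, 1, 4, 5}


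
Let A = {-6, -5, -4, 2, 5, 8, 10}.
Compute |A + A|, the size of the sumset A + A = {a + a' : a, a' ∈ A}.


A + A = {a + a' : a, a' ∈ A}; |A| = 7.
General bounds: 2|A| - 1 ≤ |A + A| ≤ |A|(|A|+1)/2, i.e. 13 ≤ |A + A| ≤ 28.
Lower bound 2|A|-1 is attained iff A is an arithmetic progression.
Enumerate sums a + a' for a ≤ a' (symmetric, so this suffices):
a = -6: -6+-6=-12, -6+-5=-11, -6+-4=-10, -6+2=-4, -6+5=-1, -6+8=2, -6+10=4
a = -5: -5+-5=-10, -5+-4=-9, -5+2=-3, -5+5=0, -5+8=3, -5+10=5
a = -4: -4+-4=-8, -4+2=-2, -4+5=1, -4+8=4, -4+10=6
a = 2: 2+2=4, 2+5=7, 2+8=10, 2+10=12
a = 5: 5+5=10, 5+8=13, 5+10=15
a = 8: 8+8=16, 8+10=18
a = 10: 10+10=20
Distinct sums: {-12, -11, -10, -9, -8, -4, -3, -2, -1, 0, 1, 2, 3, 4, 5, 6, 7, 10, 12, 13, 15, 16, 18, 20}
|A + A| = 24

|A + A| = 24


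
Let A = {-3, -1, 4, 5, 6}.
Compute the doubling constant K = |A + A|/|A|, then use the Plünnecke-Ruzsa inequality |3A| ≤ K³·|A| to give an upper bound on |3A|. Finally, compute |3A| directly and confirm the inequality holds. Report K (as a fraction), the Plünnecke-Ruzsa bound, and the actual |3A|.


|A| = 5.
Step 1: Compute A + A by enumerating all 25 pairs.
A + A = {-6, -4, -2, 1, 2, 3, 4, 5, 8, 9, 10, 11, 12}, so |A + A| = 13.
Step 2: Doubling constant K = |A + A|/|A| = 13/5 = 13/5 ≈ 2.6000.
Step 3: Plünnecke-Ruzsa gives |3A| ≤ K³·|A| = (2.6000)³ · 5 ≈ 87.8800.
Step 4: Compute 3A = A + A + A directly by enumerating all triples (a,b,c) ∈ A³; |3A| = 25.
Step 5: Check 25 ≤ 87.8800? Yes ✓.

K = 13/5, Plünnecke-Ruzsa bound K³|A| ≈ 87.8800, |3A| = 25, inequality holds.


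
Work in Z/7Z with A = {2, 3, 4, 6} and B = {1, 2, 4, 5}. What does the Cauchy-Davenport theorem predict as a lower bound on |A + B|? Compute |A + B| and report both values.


Cauchy-Davenport: |A + B| ≥ min(p, |A| + |B| - 1) for A, B nonempty in Z/pZ.
|A| = 4, |B| = 4, p = 7.
CD lower bound = min(7, 4 + 4 - 1) = min(7, 7) = 7.
Compute A + B mod 7 directly:
a = 2: 2+1=3, 2+2=4, 2+4=6, 2+5=0
a = 3: 3+1=4, 3+2=5, 3+4=0, 3+5=1
a = 4: 4+1=5, 4+2=6, 4+4=1, 4+5=2
a = 6: 6+1=0, 6+2=1, 6+4=3, 6+5=4
A + B = {0, 1, 2, 3, 4, 5, 6}, so |A + B| = 7.
Verify: 7 ≥ 7? Yes ✓.

CD lower bound = 7, actual |A + B| = 7.


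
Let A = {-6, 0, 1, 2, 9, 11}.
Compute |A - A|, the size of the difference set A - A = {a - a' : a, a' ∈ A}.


A - A = {a - a' : a, a' ∈ A}; |A| = 6.
Bounds: 2|A|-1 ≤ |A - A| ≤ |A|² - |A| + 1, i.e. 11 ≤ |A - A| ≤ 31.
Note: 0 ∈ A - A always (from a - a). The set is symmetric: if d ∈ A - A then -d ∈ A - A.
Enumerate nonzero differences d = a - a' with a > a' (then include -d):
Positive differences: {1, 2, 6, 7, 8, 9, 10, 11, 15, 17}
Full difference set: {0} ∪ (positive diffs) ∪ (negative diffs).
|A - A| = 1 + 2·10 = 21 (matches direct enumeration: 21).

|A - A| = 21


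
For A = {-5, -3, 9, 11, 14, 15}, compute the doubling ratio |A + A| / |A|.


|A| = 6.
Compute A + A by enumerating all 36 pairs.
A + A = {-10, -8, -6, 4, 6, 8, 9, 10, 11, 12, 18, 20, 22, 23, 24, 25, 26, 28, 29, 30}, so |A + A| = 20.
K = |A + A| / |A| = 20/6 = 10/3 ≈ 3.3333.
Reference: AP of size 6 gives K = 11/6 ≈ 1.8333; a fully generic set of size 6 gives K ≈ 3.5000.

|A| = 6, |A + A| = 20, K = 20/6 = 10/3.


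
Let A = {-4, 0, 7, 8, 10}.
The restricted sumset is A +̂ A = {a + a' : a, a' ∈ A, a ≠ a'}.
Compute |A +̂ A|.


Restricted sumset: A +̂ A = {a + a' : a ∈ A, a' ∈ A, a ≠ a'}.
Equivalently, take A + A and drop any sum 2a that is achievable ONLY as a + a for a ∈ A (i.e. sums representable only with equal summands).
Enumerate pairs (a, a') with a < a' (symmetric, so each unordered pair gives one sum; this covers all a ≠ a'):
  -4 + 0 = -4
  -4 + 7 = 3
  -4 + 8 = 4
  -4 + 10 = 6
  0 + 7 = 7
  0 + 8 = 8
  0 + 10 = 10
  7 + 8 = 15
  7 + 10 = 17
  8 + 10 = 18
Collected distinct sums: {-4, 3, 4, 6, 7, 8, 10, 15, 17, 18}
|A +̂ A| = 10
(Reference bound: |A +̂ A| ≥ 2|A| - 3 for |A| ≥ 2, with |A| = 5 giving ≥ 7.)

|A +̂ A| = 10


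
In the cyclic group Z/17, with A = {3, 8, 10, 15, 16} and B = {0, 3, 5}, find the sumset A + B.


Work in Z/17Z: reduce every sum a + b modulo 17.
Enumerate all 15 pairs:
a = 3: 3+0=3, 3+3=6, 3+5=8
a = 8: 8+0=8, 8+3=11, 8+5=13
a = 10: 10+0=10, 10+3=13, 10+5=15
a = 15: 15+0=15, 15+3=1, 15+5=3
a = 16: 16+0=16, 16+3=2, 16+5=4
Distinct residues collected: {1, 2, 3, 4, 6, 8, 10, 11, 13, 15, 16}
|A + B| = 11 (out of 17 total residues).

A + B = {1, 2, 3, 4, 6, 8, 10, 11, 13, 15, 16}


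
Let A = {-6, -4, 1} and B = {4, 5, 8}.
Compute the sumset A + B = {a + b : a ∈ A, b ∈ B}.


A + B = {a + b : a ∈ A, b ∈ B}.
Enumerate all |A|·|B| = 3·3 = 9 pairs (a, b) and collect distinct sums.
a = -6: -6+4=-2, -6+5=-1, -6+8=2
a = -4: -4+4=0, -4+5=1, -4+8=4
a = 1: 1+4=5, 1+5=6, 1+8=9
Collecting distinct sums: A + B = {-2, -1, 0, 1, 2, 4, 5, 6, 9}
|A + B| = 9

A + B = {-2, -1, 0, 1, 2, 4, 5, 6, 9}


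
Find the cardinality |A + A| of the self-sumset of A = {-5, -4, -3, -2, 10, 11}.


A + A = {a + a' : a, a' ∈ A}; |A| = 6.
General bounds: 2|A| - 1 ≤ |A + A| ≤ |A|(|A|+1)/2, i.e. 11 ≤ |A + A| ≤ 21.
Lower bound 2|A|-1 is attained iff A is an arithmetic progression.
Enumerate sums a + a' for a ≤ a' (symmetric, so this suffices):
a = -5: -5+-5=-10, -5+-4=-9, -5+-3=-8, -5+-2=-7, -5+10=5, -5+11=6
a = -4: -4+-4=-8, -4+-3=-7, -4+-2=-6, -4+10=6, -4+11=7
a = -3: -3+-3=-6, -3+-2=-5, -3+10=7, -3+11=8
a = -2: -2+-2=-4, -2+10=8, -2+11=9
a = 10: 10+10=20, 10+11=21
a = 11: 11+11=22
Distinct sums: {-10, -9, -8, -7, -6, -5, -4, 5, 6, 7, 8, 9, 20, 21, 22}
|A + A| = 15

|A + A| = 15


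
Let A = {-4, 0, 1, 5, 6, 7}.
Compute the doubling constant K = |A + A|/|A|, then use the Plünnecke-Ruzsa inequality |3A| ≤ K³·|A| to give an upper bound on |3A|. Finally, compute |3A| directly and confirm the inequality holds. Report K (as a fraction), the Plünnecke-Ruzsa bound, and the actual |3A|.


|A| = 6.
Step 1: Compute A + A by enumerating all 36 pairs.
A + A = {-8, -4, -3, 0, 1, 2, 3, 5, 6, 7, 8, 10, 11, 12, 13, 14}, so |A + A| = 16.
Step 2: Doubling constant K = |A + A|/|A| = 16/6 = 16/6 ≈ 2.6667.
Step 3: Plünnecke-Ruzsa gives |3A| ≤ K³·|A| = (2.6667)³ · 6 ≈ 113.7778.
Step 4: Compute 3A = A + A + A directly by enumerating all triples (a,b,c) ∈ A³; |3A| = 29.
Step 5: Check 29 ≤ 113.7778? Yes ✓.

K = 16/6, Plünnecke-Ruzsa bound K³|A| ≈ 113.7778, |3A| = 29, inequality holds.


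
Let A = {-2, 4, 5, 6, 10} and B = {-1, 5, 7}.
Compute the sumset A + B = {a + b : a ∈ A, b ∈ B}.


A + B = {a + b : a ∈ A, b ∈ B}.
Enumerate all |A|·|B| = 5·3 = 15 pairs (a, b) and collect distinct sums.
a = -2: -2+-1=-3, -2+5=3, -2+7=5
a = 4: 4+-1=3, 4+5=9, 4+7=11
a = 5: 5+-1=4, 5+5=10, 5+7=12
a = 6: 6+-1=5, 6+5=11, 6+7=13
a = 10: 10+-1=9, 10+5=15, 10+7=17
Collecting distinct sums: A + B = {-3, 3, 4, 5, 9, 10, 11, 12, 13, 15, 17}
|A + B| = 11

A + B = {-3, 3, 4, 5, 9, 10, 11, 12, 13, 15, 17}


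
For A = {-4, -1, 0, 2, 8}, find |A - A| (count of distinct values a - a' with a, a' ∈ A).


A - A = {a - a' : a, a' ∈ A}; |A| = 5.
Bounds: 2|A|-1 ≤ |A - A| ≤ |A|² - |A| + 1, i.e. 9 ≤ |A - A| ≤ 21.
Note: 0 ∈ A - A always (from a - a). The set is symmetric: if d ∈ A - A then -d ∈ A - A.
Enumerate nonzero differences d = a - a' with a > a' (then include -d):
Positive differences: {1, 2, 3, 4, 6, 8, 9, 12}
Full difference set: {0} ∪ (positive diffs) ∪ (negative diffs).
|A - A| = 1 + 2·8 = 17 (matches direct enumeration: 17).

|A - A| = 17


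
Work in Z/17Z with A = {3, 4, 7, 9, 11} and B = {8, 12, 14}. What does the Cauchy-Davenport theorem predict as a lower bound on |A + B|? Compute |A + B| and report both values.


Cauchy-Davenport: |A + B| ≥ min(p, |A| + |B| - 1) for A, B nonempty in Z/pZ.
|A| = 5, |B| = 3, p = 17.
CD lower bound = min(17, 5 + 3 - 1) = min(17, 7) = 7.
Compute A + B mod 17 directly:
a = 3: 3+8=11, 3+12=15, 3+14=0
a = 4: 4+8=12, 4+12=16, 4+14=1
a = 7: 7+8=15, 7+12=2, 7+14=4
a = 9: 9+8=0, 9+12=4, 9+14=6
a = 11: 11+8=2, 11+12=6, 11+14=8
A + B = {0, 1, 2, 4, 6, 8, 11, 12, 15, 16}, so |A + B| = 10.
Verify: 10 ≥ 7? Yes ✓.

CD lower bound = 7, actual |A + B| = 10.


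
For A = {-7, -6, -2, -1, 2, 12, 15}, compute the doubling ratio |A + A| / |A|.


|A| = 7.
Compute A + A by enumerating all 49 pairs.
A + A = {-14, -13, -12, -9, -8, -7, -5, -4, -3, -2, 0, 1, 4, 5, 6, 8, 9, 10, 11, 13, 14, 17, 24, 27, 30}, so |A + A| = 25.
K = |A + A| / |A| = 25/7 (already in lowest terms) ≈ 3.5714.
Reference: AP of size 7 gives K = 13/7 ≈ 1.8571; a fully generic set of size 7 gives K ≈ 4.0000.

|A| = 7, |A + A| = 25, K = 25/7.


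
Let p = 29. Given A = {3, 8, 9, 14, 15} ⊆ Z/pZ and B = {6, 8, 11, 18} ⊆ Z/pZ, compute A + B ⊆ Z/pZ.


Work in Z/29Z: reduce every sum a + b modulo 29.
Enumerate all 20 pairs:
a = 3: 3+6=9, 3+8=11, 3+11=14, 3+18=21
a = 8: 8+6=14, 8+8=16, 8+11=19, 8+18=26
a = 9: 9+6=15, 9+8=17, 9+11=20, 9+18=27
a = 14: 14+6=20, 14+8=22, 14+11=25, 14+18=3
a = 15: 15+6=21, 15+8=23, 15+11=26, 15+18=4
Distinct residues collected: {3, 4, 9, 11, 14, 15, 16, 17, 19, 20, 21, 22, 23, 25, 26, 27}
|A + B| = 16 (out of 29 total residues).

A + B = {3, 4, 9, 11, 14, 15, 16, 17, 19, 20, 21, 22, 23, 25, 26, 27}


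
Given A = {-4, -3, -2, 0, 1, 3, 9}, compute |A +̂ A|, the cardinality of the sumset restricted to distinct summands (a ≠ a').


Restricted sumset: A +̂ A = {a + a' : a ∈ A, a' ∈ A, a ≠ a'}.
Equivalently, take A + A and drop any sum 2a that is achievable ONLY as a + a for a ∈ A (i.e. sums representable only with equal summands).
Enumerate pairs (a, a') with a < a' (symmetric, so each unordered pair gives one sum; this covers all a ≠ a'):
  -4 + -3 = -7
  -4 + -2 = -6
  -4 + 0 = -4
  -4 + 1 = -3
  -4 + 3 = -1
  -4 + 9 = 5
  -3 + -2 = -5
  -3 + 0 = -3
  -3 + 1 = -2
  -3 + 3 = 0
  -3 + 9 = 6
  -2 + 0 = -2
  -2 + 1 = -1
  -2 + 3 = 1
  -2 + 9 = 7
  0 + 1 = 1
  0 + 3 = 3
  0 + 9 = 9
  1 + 3 = 4
  1 + 9 = 10
  3 + 9 = 12
Collected distinct sums: {-7, -6, -5, -4, -3, -2, -1, 0, 1, 3, 4, 5, 6, 7, 9, 10, 12}
|A +̂ A| = 17
(Reference bound: |A +̂ A| ≥ 2|A| - 3 for |A| ≥ 2, with |A| = 7 giving ≥ 11.)

|A +̂ A| = 17


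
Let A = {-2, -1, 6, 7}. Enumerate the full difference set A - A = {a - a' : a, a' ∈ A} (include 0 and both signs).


A - A = {a - a' : a, a' ∈ A}.
Compute a - a' for each ordered pair (a, a'):
a = -2: -2--2=0, -2--1=-1, -2-6=-8, -2-7=-9
a = -1: -1--2=1, -1--1=0, -1-6=-7, -1-7=-8
a = 6: 6--2=8, 6--1=7, 6-6=0, 6-7=-1
a = 7: 7--2=9, 7--1=8, 7-6=1, 7-7=0
Collecting distinct values (and noting 0 appears from a-a):
A - A = {-9, -8, -7, -1, 0, 1, 7, 8, 9}
|A - A| = 9

A - A = {-9, -8, -7, -1, 0, 1, 7, 8, 9}


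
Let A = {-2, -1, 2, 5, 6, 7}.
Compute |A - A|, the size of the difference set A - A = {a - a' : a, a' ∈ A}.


A - A = {a - a' : a, a' ∈ A}; |A| = 6.
Bounds: 2|A|-1 ≤ |A - A| ≤ |A|² - |A| + 1, i.e. 11 ≤ |A - A| ≤ 31.
Note: 0 ∈ A - A always (from a - a). The set is symmetric: if d ∈ A - A then -d ∈ A - A.
Enumerate nonzero differences d = a - a' with a > a' (then include -d):
Positive differences: {1, 2, 3, 4, 5, 6, 7, 8, 9}
Full difference set: {0} ∪ (positive diffs) ∪ (negative diffs).
|A - A| = 1 + 2·9 = 19 (matches direct enumeration: 19).

|A - A| = 19


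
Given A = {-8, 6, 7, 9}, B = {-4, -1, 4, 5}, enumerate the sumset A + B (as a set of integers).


A + B = {a + b : a ∈ A, b ∈ B}.
Enumerate all |A|·|B| = 4·4 = 16 pairs (a, b) and collect distinct sums.
a = -8: -8+-4=-12, -8+-1=-9, -8+4=-4, -8+5=-3
a = 6: 6+-4=2, 6+-1=5, 6+4=10, 6+5=11
a = 7: 7+-4=3, 7+-1=6, 7+4=11, 7+5=12
a = 9: 9+-4=5, 9+-1=8, 9+4=13, 9+5=14
Collecting distinct sums: A + B = {-12, -9, -4, -3, 2, 3, 5, 6, 8, 10, 11, 12, 13, 14}
|A + B| = 14

A + B = {-12, -9, -4, -3, 2, 3, 5, 6, 8, 10, 11, 12, 13, 14}


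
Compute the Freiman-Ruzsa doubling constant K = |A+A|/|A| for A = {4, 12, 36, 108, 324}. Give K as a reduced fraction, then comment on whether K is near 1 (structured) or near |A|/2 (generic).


|A| = 5.
Compute A + A by enumerating all 25 pairs.
A + A = {8, 16, 24, 40, 48, 72, 112, 120, 144, 216, 328, 336, 360, 432, 648}, so |A + A| = 15.
K = |A + A| / |A| = 15/5 = 3/1 ≈ 3.0000.
Reference: AP of size 5 gives K = 9/5 ≈ 1.8000; a fully generic set of size 5 gives K ≈ 3.0000.

|A| = 5, |A + A| = 15, K = 15/5 = 3/1.


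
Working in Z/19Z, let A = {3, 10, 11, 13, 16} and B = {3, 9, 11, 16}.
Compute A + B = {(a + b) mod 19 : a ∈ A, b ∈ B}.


Work in Z/19Z: reduce every sum a + b modulo 19.
Enumerate all 20 pairs:
a = 3: 3+3=6, 3+9=12, 3+11=14, 3+16=0
a = 10: 10+3=13, 10+9=0, 10+11=2, 10+16=7
a = 11: 11+3=14, 11+9=1, 11+11=3, 11+16=8
a = 13: 13+3=16, 13+9=3, 13+11=5, 13+16=10
a = 16: 16+3=0, 16+9=6, 16+11=8, 16+16=13
Distinct residues collected: {0, 1, 2, 3, 5, 6, 7, 8, 10, 12, 13, 14, 16}
|A + B| = 13 (out of 19 total residues).

A + B = {0, 1, 2, 3, 5, 6, 7, 8, 10, 12, 13, 14, 16}


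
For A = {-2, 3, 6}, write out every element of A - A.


A - A = {a - a' : a, a' ∈ A}.
Compute a - a' for each ordered pair (a, a'):
a = -2: -2--2=0, -2-3=-5, -2-6=-8
a = 3: 3--2=5, 3-3=0, 3-6=-3
a = 6: 6--2=8, 6-3=3, 6-6=0
Collecting distinct values (and noting 0 appears from a-a):
A - A = {-8, -5, -3, 0, 3, 5, 8}
|A - A| = 7

A - A = {-8, -5, -3, 0, 3, 5, 8}


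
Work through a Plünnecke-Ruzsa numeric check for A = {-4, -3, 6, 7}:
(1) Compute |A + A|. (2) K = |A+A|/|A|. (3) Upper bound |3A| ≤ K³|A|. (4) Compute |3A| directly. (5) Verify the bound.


|A| = 4.
Step 1: Compute A + A by enumerating all 16 pairs.
A + A = {-8, -7, -6, 2, 3, 4, 12, 13, 14}, so |A + A| = 9.
Step 2: Doubling constant K = |A + A|/|A| = 9/4 = 9/4 ≈ 2.2500.
Step 3: Plünnecke-Ruzsa gives |3A| ≤ K³·|A| = (2.2500)³ · 4 ≈ 45.5625.
Step 4: Compute 3A = A + A + A directly by enumerating all triples (a,b,c) ∈ A³; |3A| = 16.
Step 5: Check 16 ≤ 45.5625? Yes ✓.

K = 9/4, Plünnecke-Ruzsa bound K³|A| ≈ 45.5625, |3A| = 16, inequality holds.


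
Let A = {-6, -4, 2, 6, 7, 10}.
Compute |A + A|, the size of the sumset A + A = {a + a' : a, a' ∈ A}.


A + A = {a + a' : a, a' ∈ A}; |A| = 6.
General bounds: 2|A| - 1 ≤ |A + A| ≤ |A|(|A|+1)/2, i.e. 11 ≤ |A + A| ≤ 21.
Lower bound 2|A|-1 is attained iff A is an arithmetic progression.
Enumerate sums a + a' for a ≤ a' (symmetric, so this suffices):
a = -6: -6+-6=-12, -6+-4=-10, -6+2=-4, -6+6=0, -6+7=1, -6+10=4
a = -4: -4+-4=-8, -4+2=-2, -4+6=2, -4+7=3, -4+10=6
a = 2: 2+2=4, 2+6=8, 2+7=9, 2+10=12
a = 6: 6+6=12, 6+7=13, 6+10=16
a = 7: 7+7=14, 7+10=17
a = 10: 10+10=20
Distinct sums: {-12, -10, -8, -4, -2, 0, 1, 2, 3, 4, 6, 8, 9, 12, 13, 14, 16, 17, 20}
|A + A| = 19

|A + A| = 19


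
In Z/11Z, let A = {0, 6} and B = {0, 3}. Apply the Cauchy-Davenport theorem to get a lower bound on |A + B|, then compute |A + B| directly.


Cauchy-Davenport: |A + B| ≥ min(p, |A| + |B| - 1) for A, B nonempty in Z/pZ.
|A| = 2, |B| = 2, p = 11.
CD lower bound = min(11, 2 + 2 - 1) = min(11, 3) = 3.
Compute A + B mod 11 directly:
a = 0: 0+0=0, 0+3=3
a = 6: 6+0=6, 6+3=9
A + B = {0, 3, 6, 9}, so |A + B| = 4.
Verify: 4 ≥ 3? Yes ✓.

CD lower bound = 3, actual |A + B| = 4.


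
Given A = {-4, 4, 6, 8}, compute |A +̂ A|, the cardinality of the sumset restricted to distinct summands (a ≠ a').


Restricted sumset: A +̂ A = {a + a' : a ∈ A, a' ∈ A, a ≠ a'}.
Equivalently, take A + A and drop any sum 2a that is achievable ONLY as a + a for a ∈ A (i.e. sums representable only with equal summands).
Enumerate pairs (a, a') with a < a' (symmetric, so each unordered pair gives one sum; this covers all a ≠ a'):
  -4 + 4 = 0
  -4 + 6 = 2
  -4 + 8 = 4
  4 + 6 = 10
  4 + 8 = 12
  6 + 8 = 14
Collected distinct sums: {0, 2, 4, 10, 12, 14}
|A +̂ A| = 6
(Reference bound: |A +̂ A| ≥ 2|A| - 3 for |A| ≥ 2, with |A| = 4 giving ≥ 5.)

|A +̂ A| = 6


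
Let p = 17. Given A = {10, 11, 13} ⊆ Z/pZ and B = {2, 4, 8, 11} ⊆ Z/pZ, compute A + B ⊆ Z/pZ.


Work in Z/17Z: reduce every sum a + b modulo 17.
Enumerate all 12 pairs:
a = 10: 10+2=12, 10+4=14, 10+8=1, 10+11=4
a = 11: 11+2=13, 11+4=15, 11+8=2, 11+11=5
a = 13: 13+2=15, 13+4=0, 13+8=4, 13+11=7
Distinct residues collected: {0, 1, 2, 4, 5, 7, 12, 13, 14, 15}
|A + B| = 10 (out of 17 total residues).

A + B = {0, 1, 2, 4, 5, 7, 12, 13, 14, 15}


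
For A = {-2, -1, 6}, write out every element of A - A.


A - A = {a - a' : a, a' ∈ A}.
Compute a - a' for each ordered pair (a, a'):
a = -2: -2--2=0, -2--1=-1, -2-6=-8
a = -1: -1--2=1, -1--1=0, -1-6=-7
a = 6: 6--2=8, 6--1=7, 6-6=0
Collecting distinct values (and noting 0 appears from a-a):
A - A = {-8, -7, -1, 0, 1, 7, 8}
|A - A| = 7

A - A = {-8, -7, -1, 0, 1, 7, 8}


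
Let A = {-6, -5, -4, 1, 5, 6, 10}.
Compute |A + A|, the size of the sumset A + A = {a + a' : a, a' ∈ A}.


A + A = {a + a' : a, a' ∈ A}; |A| = 7.
General bounds: 2|A| - 1 ≤ |A + A| ≤ |A|(|A|+1)/2, i.e. 13 ≤ |A + A| ≤ 28.
Lower bound 2|A|-1 is attained iff A is an arithmetic progression.
Enumerate sums a + a' for a ≤ a' (symmetric, so this suffices):
a = -6: -6+-6=-12, -6+-5=-11, -6+-4=-10, -6+1=-5, -6+5=-1, -6+6=0, -6+10=4
a = -5: -5+-5=-10, -5+-4=-9, -5+1=-4, -5+5=0, -5+6=1, -5+10=5
a = -4: -4+-4=-8, -4+1=-3, -4+5=1, -4+6=2, -4+10=6
a = 1: 1+1=2, 1+5=6, 1+6=7, 1+10=11
a = 5: 5+5=10, 5+6=11, 5+10=15
a = 6: 6+6=12, 6+10=16
a = 10: 10+10=20
Distinct sums: {-12, -11, -10, -9, -8, -5, -4, -3, -1, 0, 1, 2, 4, 5, 6, 7, 10, 11, 12, 15, 16, 20}
|A + A| = 22

|A + A| = 22


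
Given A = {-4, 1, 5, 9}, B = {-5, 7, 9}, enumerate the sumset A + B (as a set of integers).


A + B = {a + b : a ∈ A, b ∈ B}.
Enumerate all |A|·|B| = 4·3 = 12 pairs (a, b) and collect distinct sums.
a = -4: -4+-5=-9, -4+7=3, -4+9=5
a = 1: 1+-5=-4, 1+7=8, 1+9=10
a = 5: 5+-5=0, 5+7=12, 5+9=14
a = 9: 9+-5=4, 9+7=16, 9+9=18
Collecting distinct sums: A + B = {-9, -4, 0, 3, 4, 5, 8, 10, 12, 14, 16, 18}
|A + B| = 12

A + B = {-9, -4, 0, 3, 4, 5, 8, 10, 12, 14, 16, 18}


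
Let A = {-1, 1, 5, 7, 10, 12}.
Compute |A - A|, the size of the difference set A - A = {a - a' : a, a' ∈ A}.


A - A = {a - a' : a, a' ∈ A}; |A| = 6.
Bounds: 2|A|-1 ≤ |A - A| ≤ |A|² - |A| + 1, i.e. 11 ≤ |A - A| ≤ 31.
Note: 0 ∈ A - A always (from a - a). The set is symmetric: if d ∈ A - A then -d ∈ A - A.
Enumerate nonzero differences d = a - a' with a > a' (then include -d):
Positive differences: {2, 3, 4, 5, 6, 7, 8, 9, 11, 13}
Full difference set: {0} ∪ (positive diffs) ∪ (negative diffs).
|A - A| = 1 + 2·10 = 21 (matches direct enumeration: 21).

|A - A| = 21


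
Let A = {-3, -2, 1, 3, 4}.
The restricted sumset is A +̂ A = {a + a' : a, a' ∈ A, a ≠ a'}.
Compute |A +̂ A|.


Restricted sumset: A +̂ A = {a + a' : a ∈ A, a' ∈ A, a ≠ a'}.
Equivalently, take A + A and drop any sum 2a that is achievable ONLY as a + a for a ∈ A (i.e. sums representable only with equal summands).
Enumerate pairs (a, a') with a < a' (symmetric, so each unordered pair gives one sum; this covers all a ≠ a'):
  -3 + -2 = -5
  -3 + 1 = -2
  -3 + 3 = 0
  -3 + 4 = 1
  -2 + 1 = -1
  -2 + 3 = 1
  -2 + 4 = 2
  1 + 3 = 4
  1 + 4 = 5
  3 + 4 = 7
Collected distinct sums: {-5, -2, -1, 0, 1, 2, 4, 5, 7}
|A +̂ A| = 9
(Reference bound: |A +̂ A| ≥ 2|A| - 3 for |A| ≥ 2, with |A| = 5 giving ≥ 7.)

|A +̂ A| = 9


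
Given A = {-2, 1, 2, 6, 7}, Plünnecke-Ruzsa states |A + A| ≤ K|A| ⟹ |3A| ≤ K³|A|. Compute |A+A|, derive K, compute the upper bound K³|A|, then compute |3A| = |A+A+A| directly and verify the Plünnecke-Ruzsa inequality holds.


|A| = 5.
Step 1: Compute A + A by enumerating all 25 pairs.
A + A = {-4, -1, 0, 2, 3, 4, 5, 7, 8, 9, 12, 13, 14}, so |A + A| = 13.
Step 2: Doubling constant K = |A + A|/|A| = 13/5 = 13/5 ≈ 2.6000.
Step 3: Plünnecke-Ruzsa gives |3A| ≤ K³·|A| = (2.6000)³ · 5 ≈ 87.8800.
Step 4: Compute 3A = A + A + A directly by enumerating all triples (a,b,c) ∈ A³; |3A| = 24.
Step 5: Check 24 ≤ 87.8800? Yes ✓.

K = 13/5, Plünnecke-Ruzsa bound K³|A| ≈ 87.8800, |3A| = 24, inequality holds.


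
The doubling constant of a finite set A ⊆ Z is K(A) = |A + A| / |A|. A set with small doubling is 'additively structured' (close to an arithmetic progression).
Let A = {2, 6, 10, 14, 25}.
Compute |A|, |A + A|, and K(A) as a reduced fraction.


|A| = 5.
Compute A + A by enumerating all 25 pairs.
A + A = {4, 8, 12, 16, 20, 24, 27, 28, 31, 35, 39, 50}, so |A + A| = 12.
K = |A + A| / |A| = 12/5 (already in lowest terms) ≈ 2.4000.
Reference: AP of size 5 gives K = 9/5 ≈ 1.8000; a fully generic set of size 5 gives K ≈ 3.0000.

|A| = 5, |A + A| = 12, K = 12/5.


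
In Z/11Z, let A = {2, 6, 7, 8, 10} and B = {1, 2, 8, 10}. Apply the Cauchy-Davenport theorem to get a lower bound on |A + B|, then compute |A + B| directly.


Cauchy-Davenport: |A + B| ≥ min(p, |A| + |B| - 1) for A, B nonempty in Z/pZ.
|A| = 5, |B| = 4, p = 11.
CD lower bound = min(11, 5 + 4 - 1) = min(11, 8) = 8.
Compute A + B mod 11 directly:
a = 2: 2+1=3, 2+2=4, 2+8=10, 2+10=1
a = 6: 6+1=7, 6+2=8, 6+8=3, 6+10=5
a = 7: 7+1=8, 7+2=9, 7+8=4, 7+10=6
a = 8: 8+1=9, 8+2=10, 8+8=5, 8+10=7
a = 10: 10+1=0, 10+2=1, 10+8=7, 10+10=9
A + B = {0, 1, 3, 4, 5, 6, 7, 8, 9, 10}, so |A + B| = 10.
Verify: 10 ≥ 8? Yes ✓.

CD lower bound = 8, actual |A + B| = 10.


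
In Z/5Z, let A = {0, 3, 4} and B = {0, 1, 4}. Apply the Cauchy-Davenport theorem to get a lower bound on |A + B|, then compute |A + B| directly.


Cauchy-Davenport: |A + B| ≥ min(p, |A| + |B| - 1) for A, B nonempty in Z/pZ.
|A| = 3, |B| = 3, p = 5.
CD lower bound = min(5, 3 + 3 - 1) = min(5, 5) = 5.
Compute A + B mod 5 directly:
a = 0: 0+0=0, 0+1=1, 0+4=4
a = 3: 3+0=3, 3+1=4, 3+4=2
a = 4: 4+0=4, 4+1=0, 4+4=3
A + B = {0, 1, 2, 3, 4}, so |A + B| = 5.
Verify: 5 ≥ 5? Yes ✓.

CD lower bound = 5, actual |A + B| = 5.


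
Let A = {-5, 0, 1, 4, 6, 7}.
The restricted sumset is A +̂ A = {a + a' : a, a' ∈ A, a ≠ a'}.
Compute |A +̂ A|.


Restricted sumset: A +̂ A = {a + a' : a ∈ A, a' ∈ A, a ≠ a'}.
Equivalently, take A + A and drop any sum 2a that is achievable ONLY as a + a for a ∈ A (i.e. sums representable only with equal summands).
Enumerate pairs (a, a') with a < a' (symmetric, so each unordered pair gives one sum; this covers all a ≠ a'):
  -5 + 0 = -5
  -5 + 1 = -4
  -5 + 4 = -1
  -5 + 6 = 1
  -5 + 7 = 2
  0 + 1 = 1
  0 + 4 = 4
  0 + 6 = 6
  0 + 7 = 7
  1 + 4 = 5
  1 + 6 = 7
  1 + 7 = 8
  4 + 6 = 10
  4 + 7 = 11
  6 + 7 = 13
Collected distinct sums: {-5, -4, -1, 1, 2, 4, 5, 6, 7, 8, 10, 11, 13}
|A +̂ A| = 13
(Reference bound: |A +̂ A| ≥ 2|A| - 3 for |A| ≥ 2, with |A| = 6 giving ≥ 9.)

|A +̂ A| = 13


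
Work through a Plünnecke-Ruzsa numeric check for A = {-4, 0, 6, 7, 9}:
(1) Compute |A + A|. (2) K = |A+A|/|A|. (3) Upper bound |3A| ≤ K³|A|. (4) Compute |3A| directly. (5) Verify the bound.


|A| = 5.
Step 1: Compute A + A by enumerating all 25 pairs.
A + A = {-8, -4, 0, 2, 3, 5, 6, 7, 9, 12, 13, 14, 15, 16, 18}, so |A + A| = 15.
Step 2: Doubling constant K = |A + A|/|A| = 15/5 = 15/5 ≈ 3.0000.
Step 3: Plünnecke-Ruzsa gives |3A| ≤ K³·|A| = (3.0000)³ · 5 ≈ 135.0000.
Step 4: Compute 3A = A + A + A directly by enumerating all triples (a,b,c) ∈ A³; |3A| = 30.
Step 5: Check 30 ≤ 135.0000? Yes ✓.

K = 15/5, Plünnecke-Ruzsa bound K³|A| ≈ 135.0000, |3A| = 30, inequality holds.


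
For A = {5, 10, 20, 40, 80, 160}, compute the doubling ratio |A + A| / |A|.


|A| = 6.
Compute A + A by enumerating all 36 pairs.
A + A = {10, 15, 20, 25, 30, 40, 45, 50, 60, 80, 85, 90, 100, 120, 160, 165, 170, 180, 200, 240, 320}, so |A + A| = 21.
K = |A + A| / |A| = 21/6 = 7/2 ≈ 3.5000.
Reference: AP of size 6 gives K = 11/6 ≈ 1.8333; a fully generic set of size 6 gives K ≈ 3.5000.

|A| = 6, |A + A| = 21, K = 21/6 = 7/2.


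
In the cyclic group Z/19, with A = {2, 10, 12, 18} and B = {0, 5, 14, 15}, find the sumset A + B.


Work in Z/19Z: reduce every sum a + b modulo 19.
Enumerate all 16 pairs:
a = 2: 2+0=2, 2+5=7, 2+14=16, 2+15=17
a = 10: 10+0=10, 10+5=15, 10+14=5, 10+15=6
a = 12: 12+0=12, 12+5=17, 12+14=7, 12+15=8
a = 18: 18+0=18, 18+5=4, 18+14=13, 18+15=14
Distinct residues collected: {2, 4, 5, 6, 7, 8, 10, 12, 13, 14, 15, 16, 17, 18}
|A + B| = 14 (out of 19 total residues).

A + B = {2, 4, 5, 6, 7, 8, 10, 12, 13, 14, 15, 16, 17, 18}


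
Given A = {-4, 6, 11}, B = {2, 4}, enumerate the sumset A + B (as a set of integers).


A + B = {a + b : a ∈ A, b ∈ B}.
Enumerate all |A|·|B| = 3·2 = 6 pairs (a, b) and collect distinct sums.
a = -4: -4+2=-2, -4+4=0
a = 6: 6+2=8, 6+4=10
a = 11: 11+2=13, 11+4=15
Collecting distinct sums: A + B = {-2, 0, 8, 10, 13, 15}
|A + B| = 6

A + B = {-2, 0, 8, 10, 13, 15}


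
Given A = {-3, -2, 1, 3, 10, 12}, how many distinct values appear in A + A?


A + A = {a + a' : a, a' ∈ A}; |A| = 6.
General bounds: 2|A| - 1 ≤ |A + A| ≤ |A|(|A|+1)/2, i.e. 11 ≤ |A + A| ≤ 21.
Lower bound 2|A|-1 is attained iff A is an arithmetic progression.
Enumerate sums a + a' for a ≤ a' (symmetric, so this suffices):
a = -3: -3+-3=-6, -3+-2=-5, -3+1=-2, -3+3=0, -3+10=7, -3+12=9
a = -2: -2+-2=-4, -2+1=-1, -2+3=1, -2+10=8, -2+12=10
a = 1: 1+1=2, 1+3=4, 1+10=11, 1+12=13
a = 3: 3+3=6, 3+10=13, 3+12=15
a = 10: 10+10=20, 10+12=22
a = 12: 12+12=24
Distinct sums: {-6, -5, -4, -2, -1, 0, 1, 2, 4, 6, 7, 8, 9, 10, 11, 13, 15, 20, 22, 24}
|A + A| = 20

|A + A| = 20


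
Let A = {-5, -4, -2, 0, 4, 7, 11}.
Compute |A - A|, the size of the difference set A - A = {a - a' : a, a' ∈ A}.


A - A = {a - a' : a, a' ∈ A}; |A| = 7.
Bounds: 2|A|-1 ≤ |A - A| ≤ |A|² - |A| + 1, i.e. 13 ≤ |A - A| ≤ 43.
Note: 0 ∈ A - A always (from a - a). The set is symmetric: if d ∈ A - A then -d ∈ A - A.
Enumerate nonzero differences d = a - a' with a > a' (then include -d):
Positive differences: {1, 2, 3, 4, 5, 6, 7, 8, 9, 11, 12, 13, 15, 16}
Full difference set: {0} ∪ (positive diffs) ∪ (negative diffs).
|A - A| = 1 + 2·14 = 29 (matches direct enumeration: 29).

|A - A| = 29


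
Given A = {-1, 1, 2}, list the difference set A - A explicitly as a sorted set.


A - A = {a - a' : a, a' ∈ A}.
Compute a - a' for each ordered pair (a, a'):
a = -1: -1--1=0, -1-1=-2, -1-2=-3
a = 1: 1--1=2, 1-1=0, 1-2=-1
a = 2: 2--1=3, 2-1=1, 2-2=0
Collecting distinct values (and noting 0 appears from a-a):
A - A = {-3, -2, -1, 0, 1, 2, 3}
|A - A| = 7

A - A = {-3, -2, -1, 0, 1, 2, 3}


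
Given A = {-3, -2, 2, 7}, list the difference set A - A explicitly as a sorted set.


A - A = {a - a' : a, a' ∈ A}.
Compute a - a' for each ordered pair (a, a'):
a = -3: -3--3=0, -3--2=-1, -3-2=-5, -3-7=-10
a = -2: -2--3=1, -2--2=0, -2-2=-4, -2-7=-9
a = 2: 2--3=5, 2--2=4, 2-2=0, 2-7=-5
a = 7: 7--3=10, 7--2=9, 7-2=5, 7-7=0
Collecting distinct values (and noting 0 appears from a-a):
A - A = {-10, -9, -5, -4, -1, 0, 1, 4, 5, 9, 10}
|A - A| = 11

A - A = {-10, -9, -5, -4, -1, 0, 1, 4, 5, 9, 10}


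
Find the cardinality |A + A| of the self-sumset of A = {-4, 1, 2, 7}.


A + A = {a + a' : a, a' ∈ A}; |A| = 4.
General bounds: 2|A| - 1 ≤ |A + A| ≤ |A|(|A|+1)/2, i.e. 7 ≤ |A + A| ≤ 10.
Lower bound 2|A|-1 is attained iff A is an arithmetic progression.
Enumerate sums a + a' for a ≤ a' (symmetric, so this suffices):
a = -4: -4+-4=-8, -4+1=-3, -4+2=-2, -4+7=3
a = 1: 1+1=2, 1+2=3, 1+7=8
a = 2: 2+2=4, 2+7=9
a = 7: 7+7=14
Distinct sums: {-8, -3, -2, 2, 3, 4, 8, 9, 14}
|A + A| = 9

|A + A| = 9


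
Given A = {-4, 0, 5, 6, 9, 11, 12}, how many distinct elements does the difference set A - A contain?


A - A = {a - a' : a, a' ∈ A}; |A| = 7.
Bounds: 2|A|-1 ≤ |A - A| ≤ |A|² - |A| + 1, i.e. 13 ≤ |A - A| ≤ 43.
Note: 0 ∈ A - A always (from a - a). The set is symmetric: if d ∈ A - A then -d ∈ A - A.
Enumerate nonzero differences d = a - a' with a > a' (then include -d):
Positive differences: {1, 2, 3, 4, 5, 6, 7, 9, 10, 11, 12, 13, 15, 16}
Full difference set: {0} ∪ (positive diffs) ∪ (negative diffs).
|A - A| = 1 + 2·14 = 29 (matches direct enumeration: 29).

|A - A| = 29


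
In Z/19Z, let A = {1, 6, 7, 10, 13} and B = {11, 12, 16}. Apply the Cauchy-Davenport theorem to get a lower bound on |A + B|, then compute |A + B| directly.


Cauchy-Davenport: |A + B| ≥ min(p, |A| + |B| - 1) for A, B nonempty in Z/pZ.
|A| = 5, |B| = 3, p = 19.
CD lower bound = min(19, 5 + 3 - 1) = min(19, 7) = 7.
Compute A + B mod 19 directly:
a = 1: 1+11=12, 1+12=13, 1+16=17
a = 6: 6+11=17, 6+12=18, 6+16=3
a = 7: 7+11=18, 7+12=0, 7+16=4
a = 10: 10+11=2, 10+12=3, 10+16=7
a = 13: 13+11=5, 13+12=6, 13+16=10
A + B = {0, 2, 3, 4, 5, 6, 7, 10, 12, 13, 17, 18}, so |A + B| = 12.
Verify: 12 ≥ 7? Yes ✓.

CD lower bound = 7, actual |A + B| = 12.


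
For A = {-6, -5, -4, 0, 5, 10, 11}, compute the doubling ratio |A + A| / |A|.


|A| = 7.
Compute A + A by enumerating all 49 pairs.
A + A = {-12, -11, -10, -9, -8, -6, -5, -4, -1, 0, 1, 4, 5, 6, 7, 10, 11, 15, 16, 20, 21, 22}, so |A + A| = 22.
K = |A + A| / |A| = 22/7 (already in lowest terms) ≈ 3.1429.
Reference: AP of size 7 gives K = 13/7 ≈ 1.8571; a fully generic set of size 7 gives K ≈ 4.0000.

|A| = 7, |A + A| = 22, K = 22/7.


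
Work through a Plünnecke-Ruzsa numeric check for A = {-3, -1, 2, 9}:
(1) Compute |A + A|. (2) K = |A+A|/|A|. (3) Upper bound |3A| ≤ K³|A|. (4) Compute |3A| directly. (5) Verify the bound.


|A| = 4.
Step 1: Compute A + A by enumerating all 16 pairs.
A + A = {-6, -4, -2, -1, 1, 4, 6, 8, 11, 18}, so |A + A| = 10.
Step 2: Doubling constant K = |A + A|/|A| = 10/4 = 10/4 ≈ 2.5000.
Step 3: Plünnecke-Ruzsa gives |3A| ≤ K³·|A| = (2.5000)³ · 4 ≈ 62.5000.
Step 4: Compute 3A = A + A + A directly by enumerating all triples (a,b,c) ∈ A³; |3A| = 19.
Step 5: Check 19 ≤ 62.5000? Yes ✓.

K = 10/4, Plünnecke-Ruzsa bound K³|A| ≈ 62.5000, |3A| = 19, inequality holds.


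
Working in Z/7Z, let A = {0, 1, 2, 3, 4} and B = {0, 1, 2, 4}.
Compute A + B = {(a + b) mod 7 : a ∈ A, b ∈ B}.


Work in Z/7Z: reduce every sum a + b modulo 7.
Enumerate all 20 pairs:
a = 0: 0+0=0, 0+1=1, 0+2=2, 0+4=4
a = 1: 1+0=1, 1+1=2, 1+2=3, 1+4=5
a = 2: 2+0=2, 2+1=3, 2+2=4, 2+4=6
a = 3: 3+0=3, 3+1=4, 3+2=5, 3+4=0
a = 4: 4+0=4, 4+1=5, 4+2=6, 4+4=1
Distinct residues collected: {0, 1, 2, 3, 4, 5, 6}
|A + B| = 7 (out of 7 total residues).

A + B = {0, 1, 2, 3, 4, 5, 6}


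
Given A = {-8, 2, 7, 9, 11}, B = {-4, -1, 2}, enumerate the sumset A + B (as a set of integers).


A + B = {a + b : a ∈ A, b ∈ B}.
Enumerate all |A|·|B| = 5·3 = 15 pairs (a, b) and collect distinct sums.
a = -8: -8+-4=-12, -8+-1=-9, -8+2=-6
a = 2: 2+-4=-2, 2+-1=1, 2+2=4
a = 7: 7+-4=3, 7+-1=6, 7+2=9
a = 9: 9+-4=5, 9+-1=8, 9+2=11
a = 11: 11+-4=7, 11+-1=10, 11+2=13
Collecting distinct sums: A + B = {-12, -9, -6, -2, 1, 3, 4, 5, 6, 7, 8, 9, 10, 11, 13}
|A + B| = 15

A + B = {-12, -9, -6, -2, 1, 3, 4, 5, 6, 7, 8, 9, 10, 11, 13}


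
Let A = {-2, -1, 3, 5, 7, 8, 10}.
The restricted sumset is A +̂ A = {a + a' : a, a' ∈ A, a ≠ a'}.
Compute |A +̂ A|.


Restricted sumset: A +̂ A = {a + a' : a ∈ A, a' ∈ A, a ≠ a'}.
Equivalently, take A + A and drop any sum 2a that is achievable ONLY as a + a for a ∈ A (i.e. sums representable only with equal summands).
Enumerate pairs (a, a') with a < a' (symmetric, so each unordered pair gives one sum; this covers all a ≠ a'):
  -2 + -1 = -3
  -2 + 3 = 1
  -2 + 5 = 3
  -2 + 7 = 5
  -2 + 8 = 6
  -2 + 10 = 8
  -1 + 3 = 2
  -1 + 5 = 4
  -1 + 7 = 6
  -1 + 8 = 7
  -1 + 10 = 9
  3 + 5 = 8
  3 + 7 = 10
  3 + 8 = 11
  3 + 10 = 13
  5 + 7 = 12
  5 + 8 = 13
  5 + 10 = 15
  7 + 8 = 15
  7 + 10 = 17
  8 + 10 = 18
Collected distinct sums: {-3, 1, 2, 3, 4, 5, 6, 7, 8, 9, 10, 11, 12, 13, 15, 17, 18}
|A +̂ A| = 17
(Reference bound: |A +̂ A| ≥ 2|A| - 3 for |A| ≥ 2, with |A| = 7 giving ≥ 11.)

|A +̂ A| = 17


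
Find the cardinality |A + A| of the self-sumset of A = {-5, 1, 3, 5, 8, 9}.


A + A = {a + a' : a, a' ∈ A}; |A| = 6.
General bounds: 2|A| - 1 ≤ |A + A| ≤ |A|(|A|+1)/2, i.e. 11 ≤ |A + A| ≤ 21.
Lower bound 2|A|-1 is attained iff A is an arithmetic progression.
Enumerate sums a + a' for a ≤ a' (symmetric, so this suffices):
a = -5: -5+-5=-10, -5+1=-4, -5+3=-2, -5+5=0, -5+8=3, -5+9=4
a = 1: 1+1=2, 1+3=4, 1+5=6, 1+8=9, 1+9=10
a = 3: 3+3=6, 3+5=8, 3+8=11, 3+9=12
a = 5: 5+5=10, 5+8=13, 5+9=14
a = 8: 8+8=16, 8+9=17
a = 9: 9+9=18
Distinct sums: {-10, -4, -2, 0, 2, 3, 4, 6, 8, 9, 10, 11, 12, 13, 14, 16, 17, 18}
|A + A| = 18

|A + A| = 18


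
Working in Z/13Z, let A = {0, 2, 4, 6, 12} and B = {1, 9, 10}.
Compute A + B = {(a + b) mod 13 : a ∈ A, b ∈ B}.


Work in Z/13Z: reduce every sum a + b modulo 13.
Enumerate all 15 pairs:
a = 0: 0+1=1, 0+9=9, 0+10=10
a = 2: 2+1=3, 2+9=11, 2+10=12
a = 4: 4+1=5, 4+9=0, 4+10=1
a = 6: 6+1=7, 6+9=2, 6+10=3
a = 12: 12+1=0, 12+9=8, 12+10=9
Distinct residues collected: {0, 1, 2, 3, 5, 7, 8, 9, 10, 11, 12}
|A + B| = 11 (out of 13 total residues).

A + B = {0, 1, 2, 3, 5, 7, 8, 9, 10, 11, 12}


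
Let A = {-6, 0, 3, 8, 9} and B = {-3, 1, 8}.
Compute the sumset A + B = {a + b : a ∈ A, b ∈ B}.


A + B = {a + b : a ∈ A, b ∈ B}.
Enumerate all |A|·|B| = 5·3 = 15 pairs (a, b) and collect distinct sums.
a = -6: -6+-3=-9, -6+1=-5, -6+8=2
a = 0: 0+-3=-3, 0+1=1, 0+8=8
a = 3: 3+-3=0, 3+1=4, 3+8=11
a = 8: 8+-3=5, 8+1=9, 8+8=16
a = 9: 9+-3=6, 9+1=10, 9+8=17
Collecting distinct sums: A + B = {-9, -5, -3, 0, 1, 2, 4, 5, 6, 8, 9, 10, 11, 16, 17}
|A + B| = 15

A + B = {-9, -5, -3, 0, 1, 2, 4, 5, 6, 8, 9, 10, 11, 16, 17}


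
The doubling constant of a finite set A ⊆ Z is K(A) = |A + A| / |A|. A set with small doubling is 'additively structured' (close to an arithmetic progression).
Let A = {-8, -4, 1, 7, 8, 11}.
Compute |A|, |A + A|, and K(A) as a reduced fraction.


|A| = 6.
Compute A + A by enumerating all 36 pairs.
A + A = {-16, -12, -8, -7, -3, -1, 0, 2, 3, 4, 7, 8, 9, 12, 14, 15, 16, 18, 19, 22}, so |A + A| = 20.
K = |A + A| / |A| = 20/6 = 10/3 ≈ 3.3333.
Reference: AP of size 6 gives K = 11/6 ≈ 1.8333; a fully generic set of size 6 gives K ≈ 3.5000.

|A| = 6, |A + A| = 20, K = 20/6 = 10/3.


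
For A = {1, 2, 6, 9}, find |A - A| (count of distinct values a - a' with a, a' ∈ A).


A - A = {a - a' : a, a' ∈ A}; |A| = 4.
Bounds: 2|A|-1 ≤ |A - A| ≤ |A|² - |A| + 1, i.e. 7 ≤ |A - A| ≤ 13.
Note: 0 ∈ A - A always (from a - a). The set is symmetric: if d ∈ A - A then -d ∈ A - A.
Enumerate nonzero differences d = a - a' with a > a' (then include -d):
Positive differences: {1, 3, 4, 5, 7, 8}
Full difference set: {0} ∪ (positive diffs) ∪ (negative diffs).
|A - A| = 1 + 2·6 = 13 (matches direct enumeration: 13).

|A - A| = 13


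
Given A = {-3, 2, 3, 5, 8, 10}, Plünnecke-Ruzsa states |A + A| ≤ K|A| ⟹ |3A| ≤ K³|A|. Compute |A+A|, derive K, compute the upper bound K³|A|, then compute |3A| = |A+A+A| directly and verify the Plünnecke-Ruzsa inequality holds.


|A| = 6.
Step 1: Compute A + A by enumerating all 36 pairs.
A + A = {-6, -1, 0, 2, 4, 5, 6, 7, 8, 10, 11, 12, 13, 15, 16, 18, 20}, so |A + A| = 17.
Step 2: Doubling constant K = |A + A|/|A| = 17/6 = 17/6 ≈ 2.8333.
Step 3: Plünnecke-Ruzsa gives |3A| ≤ K³·|A| = (2.8333)³ · 6 ≈ 136.4722.
Step 4: Compute 3A = A + A + A directly by enumerating all triples (a,b,c) ∈ A³; |3A| = 32.
Step 5: Check 32 ≤ 136.4722? Yes ✓.

K = 17/6, Plünnecke-Ruzsa bound K³|A| ≈ 136.4722, |3A| = 32, inequality holds.


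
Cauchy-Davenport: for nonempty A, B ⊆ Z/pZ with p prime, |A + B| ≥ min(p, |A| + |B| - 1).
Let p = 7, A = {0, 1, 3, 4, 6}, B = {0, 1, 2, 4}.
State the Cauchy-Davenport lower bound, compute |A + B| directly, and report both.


Cauchy-Davenport: |A + B| ≥ min(p, |A| + |B| - 1) for A, B nonempty in Z/pZ.
|A| = 5, |B| = 4, p = 7.
CD lower bound = min(7, 5 + 4 - 1) = min(7, 8) = 7.
Compute A + B mod 7 directly:
a = 0: 0+0=0, 0+1=1, 0+2=2, 0+4=4
a = 1: 1+0=1, 1+1=2, 1+2=3, 1+4=5
a = 3: 3+0=3, 3+1=4, 3+2=5, 3+4=0
a = 4: 4+0=4, 4+1=5, 4+2=6, 4+4=1
a = 6: 6+0=6, 6+1=0, 6+2=1, 6+4=3
A + B = {0, 1, 2, 3, 4, 5, 6}, so |A + B| = 7.
Verify: 7 ≥ 7? Yes ✓.

CD lower bound = 7, actual |A + B| = 7.


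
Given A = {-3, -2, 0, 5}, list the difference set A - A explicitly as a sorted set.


A - A = {a - a' : a, a' ∈ A}.
Compute a - a' for each ordered pair (a, a'):
a = -3: -3--3=0, -3--2=-1, -3-0=-3, -3-5=-8
a = -2: -2--3=1, -2--2=0, -2-0=-2, -2-5=-7
a = 0: 0--3=3, 0--2=2, 0-0=0, 0-5=-5
a = 5: 5--3=8, 5--2=7, 5-0=5, 5-5=0
Collecting distinct values (and noting 0 appears from a-a):
A - A = {-8, -7, -5, -3, -2, -1, 0, 1, 2, 3, 5, 7, 8}
|A - A| = 13

A - A = {-8, -7, -5, -3, -2, -1, 0, 1, 2, 3, 5, 7, 8}


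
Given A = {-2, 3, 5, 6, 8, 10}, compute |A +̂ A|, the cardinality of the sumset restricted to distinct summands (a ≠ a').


Restricted sumset: A +̂ A = {a + a' : a ∈ A, a' ∈ A, a ≠ a'}.
Equivalently, take A + A and drop any sum 2a that is achievable ONLY as a + a for a ∈ A (i.e. sums representable only with equal summands).
Enumerate pairs (a, a') with a < a' (symmetric, so each unordered pair gives one sum; this covers all a ≠ a'):
  -2 + 3 = 1
  -2 + 5 = 3
  -2 + 6 = 4
  -2 + 8 = 6
  -2 + 10 = 8
  3 + 5 = 8
  3 + 6 = 9
  3 + 8 = 11
  3 + 10 = 13
  5 + 6 = 11
  5 + 8 = 13
  5 + 10 = 15
  6 + 8 = 14
  6 + 10 = 16
  8 + 10 = 18
Collected distinct sums: {1, 3, 4, 6, 8, 9, 11, 13, 14, 15, 16, 18}
|A +̂ A| = 12
(Reference bound: |A +̂ A| ≥ 2|A| - 3 for |A| ≥ 2, with |A| = 6 giving ≥ 9.)

|A +̂ A| = 12
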